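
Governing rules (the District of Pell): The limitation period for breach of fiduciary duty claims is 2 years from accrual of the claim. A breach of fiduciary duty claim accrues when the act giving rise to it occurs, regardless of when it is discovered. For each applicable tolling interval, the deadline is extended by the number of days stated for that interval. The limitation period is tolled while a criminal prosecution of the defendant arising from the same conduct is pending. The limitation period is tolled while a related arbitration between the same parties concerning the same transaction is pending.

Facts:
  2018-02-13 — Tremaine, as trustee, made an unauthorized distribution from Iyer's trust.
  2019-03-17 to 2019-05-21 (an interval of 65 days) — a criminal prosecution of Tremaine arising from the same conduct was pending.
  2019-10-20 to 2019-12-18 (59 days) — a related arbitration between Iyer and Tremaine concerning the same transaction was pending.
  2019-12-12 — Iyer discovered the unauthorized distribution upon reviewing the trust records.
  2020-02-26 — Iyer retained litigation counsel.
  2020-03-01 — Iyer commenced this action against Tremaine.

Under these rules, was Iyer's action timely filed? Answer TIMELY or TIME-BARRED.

TIMELY

The claim accrued on 2018-02-13, when the wrongful act occurred; under the stated occurrence rule the 2019-12-12 discovery does not delay accrual.
Adding the 2 years base period to 2018-02-13 gives a deadline of 2020-02-13, before any tolling.
The period was tolled for 65 days by the pending criminal prosecution (2019-03-17 to 2019-05-21), pushing the deadline to 2020-04-18.
Because the pending related arbitration ran from 2019-10-20 to 2019-12-18, the deadline is extended by 59 days to 2020-06-16.
None of the other events listed affects the running of the period under the stated rules.
Iyer filed on 2020-03-01, before the 2020-06-16 deadline, so the action is timely.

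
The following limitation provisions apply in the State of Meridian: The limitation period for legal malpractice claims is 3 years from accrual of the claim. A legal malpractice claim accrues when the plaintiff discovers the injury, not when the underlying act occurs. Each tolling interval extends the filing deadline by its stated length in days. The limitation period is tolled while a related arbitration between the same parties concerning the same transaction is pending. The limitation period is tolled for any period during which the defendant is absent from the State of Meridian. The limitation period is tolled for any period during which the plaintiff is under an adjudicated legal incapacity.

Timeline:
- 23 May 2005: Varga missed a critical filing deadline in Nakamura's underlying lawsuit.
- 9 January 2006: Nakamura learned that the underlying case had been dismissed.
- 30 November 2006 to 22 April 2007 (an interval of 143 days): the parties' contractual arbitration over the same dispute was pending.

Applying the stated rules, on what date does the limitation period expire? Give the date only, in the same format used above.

The claim did not accrue until Nakamura discovered the injury on 9 January 2006; the 23 May 2005 act date does not start the clock under the stated rule.
The untolled deadline — 3 years after 9 January 2006 — is 9 January 2009.
The pending related arbitration from 30 November 2006 to 22 April 2007 tolled the period for 143 days, extending the deadline to 1 June 2009.

1 June 2009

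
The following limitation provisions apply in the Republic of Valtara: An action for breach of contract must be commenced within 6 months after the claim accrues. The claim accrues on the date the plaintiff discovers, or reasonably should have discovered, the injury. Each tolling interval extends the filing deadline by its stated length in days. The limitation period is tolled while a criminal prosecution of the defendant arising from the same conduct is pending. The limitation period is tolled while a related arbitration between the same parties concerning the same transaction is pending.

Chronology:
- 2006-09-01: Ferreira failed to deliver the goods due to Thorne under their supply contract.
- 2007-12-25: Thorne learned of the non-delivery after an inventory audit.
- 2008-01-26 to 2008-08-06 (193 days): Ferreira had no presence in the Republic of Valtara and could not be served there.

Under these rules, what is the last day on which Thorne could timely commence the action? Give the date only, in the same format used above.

2008-06-25

The claim did not accrue until Thorne discovered the injury on 2007-12-25; the 2006-09-01 act date does not start the clock under the stated rule.
The untolled deadline — 6 months after 2007-12-25 — is 2008-06-25.
Although the defendant's absence ran from 2008-01-26 to 2008-08-06, the stated rules do not make that a tolling event, so it is disregarded.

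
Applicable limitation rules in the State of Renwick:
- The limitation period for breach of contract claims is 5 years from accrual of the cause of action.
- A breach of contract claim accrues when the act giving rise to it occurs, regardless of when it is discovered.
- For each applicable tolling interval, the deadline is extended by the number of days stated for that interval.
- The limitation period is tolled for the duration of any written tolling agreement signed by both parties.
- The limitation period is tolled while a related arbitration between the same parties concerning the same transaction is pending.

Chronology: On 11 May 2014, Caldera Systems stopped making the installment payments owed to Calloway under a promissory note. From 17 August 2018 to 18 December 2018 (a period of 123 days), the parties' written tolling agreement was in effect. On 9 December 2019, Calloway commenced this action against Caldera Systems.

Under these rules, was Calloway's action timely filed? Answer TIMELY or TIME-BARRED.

TIME-BARRED

The claim accrued on 11 May 2014, when the wrongful act occurred.
5 years from 11 May 2014 is 11 May 2019.
Because the written tolling agreement ran from 17 August 2018 to 18 December 2018, the deadline is extended by 123 days to 11 September 2019.
Filing on 9 December 2019 missed the 11 September 2019 deadline — the action is time-barred.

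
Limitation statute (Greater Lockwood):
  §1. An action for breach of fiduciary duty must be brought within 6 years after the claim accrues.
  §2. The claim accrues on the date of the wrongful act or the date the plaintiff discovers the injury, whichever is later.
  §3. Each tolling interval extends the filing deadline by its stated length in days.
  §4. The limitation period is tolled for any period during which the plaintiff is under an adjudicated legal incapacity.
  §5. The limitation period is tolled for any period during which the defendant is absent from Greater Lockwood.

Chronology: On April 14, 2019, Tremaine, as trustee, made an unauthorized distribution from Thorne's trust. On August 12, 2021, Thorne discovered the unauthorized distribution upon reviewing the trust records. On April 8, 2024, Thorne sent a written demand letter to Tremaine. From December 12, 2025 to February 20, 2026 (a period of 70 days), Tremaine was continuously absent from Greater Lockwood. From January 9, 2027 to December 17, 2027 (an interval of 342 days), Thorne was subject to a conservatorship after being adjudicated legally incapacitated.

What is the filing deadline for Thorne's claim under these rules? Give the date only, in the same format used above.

September 27, 2028

Taking the later of the act (April 14, 2019) and discovery (August 12, 2021), the claim accrued on August 12, 2021.
The untolled deadline — 6 years after August 12, 2021 — is August 12, 2027.
The period was tolled for 70 days by the defendant's absence from the jurisdiction (December 12, 2025 to February 20, 2026), pushing the deadline to October 21, 2027.
Because the plaintiff's legal incapacity ran from January 9, 2027 to December 17, 2027, the deadline is extended by 342 days to September 27, 2028.
None of the other events listed affects the running of the period under the stated rules.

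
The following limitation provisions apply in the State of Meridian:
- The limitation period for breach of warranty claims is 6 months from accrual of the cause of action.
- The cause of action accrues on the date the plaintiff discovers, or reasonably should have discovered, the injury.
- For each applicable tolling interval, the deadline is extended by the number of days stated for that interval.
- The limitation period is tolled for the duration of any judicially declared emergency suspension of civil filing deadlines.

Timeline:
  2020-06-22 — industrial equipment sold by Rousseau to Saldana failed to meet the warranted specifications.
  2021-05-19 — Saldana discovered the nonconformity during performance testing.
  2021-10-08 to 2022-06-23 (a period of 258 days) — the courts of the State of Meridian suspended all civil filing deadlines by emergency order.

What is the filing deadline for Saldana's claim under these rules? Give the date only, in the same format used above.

2022-08-04

Under the discovery rule, the claim accrued on 2021-05-19, when Saldana discovered the injury — not on the 2020-06-22 date of the underlying act.
6 months from 2021-05-19 is 2021-11-19.
The emergency suspension of filing deadlines from 2021-10-08 to 2022-06-23 tolled the period for 258 days, extending the deadline to 2022-08-04.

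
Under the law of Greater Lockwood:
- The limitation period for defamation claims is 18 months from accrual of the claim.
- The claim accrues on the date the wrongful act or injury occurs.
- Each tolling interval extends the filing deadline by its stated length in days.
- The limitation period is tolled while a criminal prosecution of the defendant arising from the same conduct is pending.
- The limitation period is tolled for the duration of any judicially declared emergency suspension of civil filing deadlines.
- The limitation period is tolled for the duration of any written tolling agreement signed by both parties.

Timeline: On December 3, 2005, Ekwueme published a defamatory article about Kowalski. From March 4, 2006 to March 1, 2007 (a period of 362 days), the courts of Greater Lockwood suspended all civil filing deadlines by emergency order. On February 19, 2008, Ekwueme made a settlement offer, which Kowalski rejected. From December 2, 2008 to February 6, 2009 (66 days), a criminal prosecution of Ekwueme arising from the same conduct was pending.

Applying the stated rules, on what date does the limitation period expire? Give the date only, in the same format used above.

May 30, 2008

The claim accrued on December 3, 2005, when the wrongful act occurred.
Adding the 18 months base period to December 3, 2005 gives a deadline of June 3, 2007, before any tolling.
The period was tolled for 362 days by the emergency suspension of filing deadlines (March 4, 2006 to March 1, 2007), pushing the deadline to May 30, 2008.
The pending criminal prosecution from December 2, 2008 to February 6, 2009 began after the period had already run on May 30, 2008, so it has no tolling effect.
The other events in the timeline have no effect on the limitation period under the stated rules.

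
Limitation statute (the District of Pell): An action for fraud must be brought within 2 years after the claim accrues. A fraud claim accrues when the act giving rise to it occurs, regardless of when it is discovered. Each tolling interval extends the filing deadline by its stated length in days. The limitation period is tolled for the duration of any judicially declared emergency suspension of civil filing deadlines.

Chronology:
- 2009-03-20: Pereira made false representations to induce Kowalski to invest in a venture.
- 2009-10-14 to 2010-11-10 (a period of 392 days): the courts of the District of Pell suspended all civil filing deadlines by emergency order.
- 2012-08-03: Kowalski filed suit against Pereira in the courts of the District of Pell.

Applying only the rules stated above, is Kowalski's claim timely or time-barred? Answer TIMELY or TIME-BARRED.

TIME-BARRED

The claim accrued on 2009-03-20, the date of the act.
2 years from 2009-03-20 is 2011-03-20.
Because the emergency suspension of filing deadlines ran from 2009-10-14 to 2010-11-10, the deadline is extended by 392 days to 2012-04-15.
Filing on 2012-08-03 missed the 2012-04-15 deadline — the action is time-barred.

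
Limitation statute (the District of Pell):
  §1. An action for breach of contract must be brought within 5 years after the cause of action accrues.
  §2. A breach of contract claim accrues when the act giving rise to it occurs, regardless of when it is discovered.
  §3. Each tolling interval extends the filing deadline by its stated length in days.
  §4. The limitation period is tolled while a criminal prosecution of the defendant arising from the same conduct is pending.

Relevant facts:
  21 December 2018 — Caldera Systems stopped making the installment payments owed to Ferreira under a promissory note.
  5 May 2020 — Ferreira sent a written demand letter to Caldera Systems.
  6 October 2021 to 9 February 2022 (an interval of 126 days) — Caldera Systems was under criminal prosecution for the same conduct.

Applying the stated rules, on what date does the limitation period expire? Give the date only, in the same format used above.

The limitation period began to run on 21 December 2018.
5 years from 21 December 2018 is 21 December 2023.
The pending criminal prosecution from 6 October 2021 to 9 February 2022 tolled the period for 126 days, extending the deadline to 25 April 2024.
The other events in the timeline have no effect on the limitation period under the stated rules.

25 April 2024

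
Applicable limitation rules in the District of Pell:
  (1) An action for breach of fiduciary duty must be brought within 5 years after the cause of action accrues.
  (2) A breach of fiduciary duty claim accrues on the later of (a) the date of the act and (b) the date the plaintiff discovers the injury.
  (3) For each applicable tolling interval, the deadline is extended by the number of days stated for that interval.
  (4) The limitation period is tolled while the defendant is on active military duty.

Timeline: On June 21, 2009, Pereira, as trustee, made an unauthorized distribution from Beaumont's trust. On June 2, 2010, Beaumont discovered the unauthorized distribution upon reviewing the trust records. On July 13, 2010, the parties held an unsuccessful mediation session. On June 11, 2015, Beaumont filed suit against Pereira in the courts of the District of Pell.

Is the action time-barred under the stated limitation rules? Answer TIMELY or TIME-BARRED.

Because discovery on June 2, 2010 post-dates the June 21, 2009 act, accrual under the later-of rule falls on June 2, 2010.
The untolled deadline — 5 years after June 2, 2010 — is June 2, 2015.
The other events in the timeline have no effect on the limitation period under the stated rules.
Filing on June 11, 2015 missed the June 2, 2015 deadline — the action is time-barred.

TIME-BARRED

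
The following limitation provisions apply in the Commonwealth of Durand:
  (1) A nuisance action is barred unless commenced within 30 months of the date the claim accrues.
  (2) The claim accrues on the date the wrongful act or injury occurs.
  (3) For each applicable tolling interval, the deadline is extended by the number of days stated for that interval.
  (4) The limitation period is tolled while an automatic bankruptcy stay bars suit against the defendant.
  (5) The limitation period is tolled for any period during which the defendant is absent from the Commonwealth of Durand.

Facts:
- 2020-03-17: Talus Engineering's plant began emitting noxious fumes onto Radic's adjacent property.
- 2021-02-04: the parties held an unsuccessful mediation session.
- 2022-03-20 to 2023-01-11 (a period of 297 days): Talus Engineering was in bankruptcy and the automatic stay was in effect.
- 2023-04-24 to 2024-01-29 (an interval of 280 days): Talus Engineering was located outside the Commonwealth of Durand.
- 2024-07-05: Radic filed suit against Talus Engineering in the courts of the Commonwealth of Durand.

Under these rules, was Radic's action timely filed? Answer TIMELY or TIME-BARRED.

The claim accrued on 2020-03-17, when the wrongful act occurred.
30 months from 2020-03-17 is 2022-09-17.
The automatic bankruptcy stay from 2022-03-20 to 2023-01-11 tolled the period for 297 days, extending the deadline to 2023-07-11.
Because the defendant's absence from the jurisdiction ran from 2023-04-24 to 2024-01-29, the deadline is extended by 280 days to 2024-04-16.
The other events in the timeline have no effect on the limitation period under the stated rules.
Radic filed on 2024-07-05, after the 2024-04-16 deadline, so the action is time-barred.

TIME-BARRED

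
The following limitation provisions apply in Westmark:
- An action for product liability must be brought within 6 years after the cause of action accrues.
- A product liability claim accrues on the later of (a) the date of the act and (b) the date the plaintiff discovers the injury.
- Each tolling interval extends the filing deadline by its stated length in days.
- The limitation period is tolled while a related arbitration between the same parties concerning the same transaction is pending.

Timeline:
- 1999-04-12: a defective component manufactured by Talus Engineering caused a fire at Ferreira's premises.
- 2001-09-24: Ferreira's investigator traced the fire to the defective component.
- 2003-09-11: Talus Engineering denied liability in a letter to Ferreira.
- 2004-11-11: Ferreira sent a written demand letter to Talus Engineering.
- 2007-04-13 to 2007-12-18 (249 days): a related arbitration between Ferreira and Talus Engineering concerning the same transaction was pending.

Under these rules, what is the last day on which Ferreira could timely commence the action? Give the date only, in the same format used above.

The claim accrued on 2001-09-24 — the later of the 1999-04-12 act and the 2001-09-24 discovery.
6 years from 2001-09-24 is 2007-09-24.
Because the pending related arbitration ran from 2007-04-13 to 2007-12-18, the deadline is extended by 249 days to 2008-05-30.
The other events in the timeline have no effect on the limitation period under the stated rules.

2008-05-30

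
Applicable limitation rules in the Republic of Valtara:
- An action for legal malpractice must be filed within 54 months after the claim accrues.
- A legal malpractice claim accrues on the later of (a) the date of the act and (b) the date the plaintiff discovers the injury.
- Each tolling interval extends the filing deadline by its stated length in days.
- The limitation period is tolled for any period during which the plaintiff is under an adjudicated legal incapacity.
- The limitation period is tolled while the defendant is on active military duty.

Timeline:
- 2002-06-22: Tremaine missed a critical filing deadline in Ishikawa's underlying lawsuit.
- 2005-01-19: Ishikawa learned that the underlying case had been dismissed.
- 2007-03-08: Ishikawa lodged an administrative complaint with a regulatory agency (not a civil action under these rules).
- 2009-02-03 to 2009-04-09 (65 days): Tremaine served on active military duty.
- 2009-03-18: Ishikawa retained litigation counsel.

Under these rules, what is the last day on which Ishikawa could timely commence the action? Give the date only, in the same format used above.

The claim accrued on 2005-01-19 — the later of the 2002-06-22 act and the 2005-01-19 discovery.
Adding the 54 months base period to 2005-01-19 gives a deadline of 2009-07-19, before any tolling.
The defendant's active military service from 2009-02-03 to 2009-04-09 tolled the period for 65 days, extending the deadline to 2009-09-22.
Nothing else in the chronology tolls or restarts the period.

2009-09-22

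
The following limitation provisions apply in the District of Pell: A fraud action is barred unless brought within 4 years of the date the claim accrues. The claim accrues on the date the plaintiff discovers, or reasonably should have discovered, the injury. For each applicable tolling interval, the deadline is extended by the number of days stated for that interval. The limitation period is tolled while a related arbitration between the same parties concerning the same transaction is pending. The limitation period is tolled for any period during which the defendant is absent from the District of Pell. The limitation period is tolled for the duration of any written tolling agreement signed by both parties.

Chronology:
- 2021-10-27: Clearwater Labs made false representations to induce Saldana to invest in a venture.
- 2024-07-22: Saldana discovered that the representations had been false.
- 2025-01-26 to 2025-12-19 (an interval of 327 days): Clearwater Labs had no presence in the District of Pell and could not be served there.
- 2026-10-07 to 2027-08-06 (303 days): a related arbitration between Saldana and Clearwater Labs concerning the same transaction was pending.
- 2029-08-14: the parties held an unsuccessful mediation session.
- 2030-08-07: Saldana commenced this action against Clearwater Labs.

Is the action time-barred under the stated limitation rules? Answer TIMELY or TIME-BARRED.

TIME-BARRED

The claim did not accrue until Saldana discovered the injury on 2024-07-22; the 2021-10-27 act date does not start the clock under the stated rule.
4 years from 2024-07-22 is 2028-07-22.
The defendant's absence from the jurisdiction from 2025-01-26 to 2025-12-19 tolled the period for 327 days, extending the deadline to 2029-06-14.
Because the pending related arbitration ran from 2026-10-07 to 2027-08-06, the deadline is extended by 303 days to 2030-04-13.
Nothing else in the chronology tolls or restarts the period.
Filing on 2030-08-07 missed the 2030-04-13 deadline — the action is time-barred.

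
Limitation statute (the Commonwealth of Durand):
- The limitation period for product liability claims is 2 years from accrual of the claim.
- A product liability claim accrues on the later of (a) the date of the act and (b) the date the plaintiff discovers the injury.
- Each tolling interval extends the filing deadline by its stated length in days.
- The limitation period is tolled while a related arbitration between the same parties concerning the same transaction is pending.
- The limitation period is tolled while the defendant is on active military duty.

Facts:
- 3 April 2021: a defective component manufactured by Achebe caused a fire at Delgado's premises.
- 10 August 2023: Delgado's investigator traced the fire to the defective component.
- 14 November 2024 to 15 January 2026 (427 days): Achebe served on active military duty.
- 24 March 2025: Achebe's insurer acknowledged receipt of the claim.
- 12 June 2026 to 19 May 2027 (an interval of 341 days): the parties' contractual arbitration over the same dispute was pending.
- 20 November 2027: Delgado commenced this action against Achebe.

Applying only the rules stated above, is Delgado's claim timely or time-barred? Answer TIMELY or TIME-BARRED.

Because discovery on 10 August 2023 post-dates the 3 April 2021 act, accrual under the later-of rule falls on 10 August 2023.
Adding the 2 years base period to 10 August 2023 gives a deadline of 10 August 2025, before any tolling.
The period was tolled for 427 days by the defendant's active military service (14 November 2024 to 15 January 2026), pushing the deadline to 11 October 2026.
Because the pending related arbitration ran from 12 June 2026 to 19 May 2027, the deadline is extended by 341 days to 17 September 2027.
Nothing else in the chronology tolls or restarts the period.
The 20 November 2027 filing falls after the 17 September 2027 deadline; the claim is time-barred.

TIME-BARRED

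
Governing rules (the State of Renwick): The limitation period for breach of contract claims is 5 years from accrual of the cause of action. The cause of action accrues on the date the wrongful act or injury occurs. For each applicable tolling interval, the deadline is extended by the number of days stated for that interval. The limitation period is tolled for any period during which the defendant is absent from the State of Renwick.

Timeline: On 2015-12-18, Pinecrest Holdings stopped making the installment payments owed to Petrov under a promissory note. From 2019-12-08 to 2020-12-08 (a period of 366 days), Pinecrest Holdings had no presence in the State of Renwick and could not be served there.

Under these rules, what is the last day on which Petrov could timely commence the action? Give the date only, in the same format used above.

The claim accrued on 2015-12-18, when the wrongful act occurred.
The untolled deadline — 5 years after 2015-12-18 — is 2020-12-18.
The defendant's absence from the jurisdiction from 2019-12-08 to 2020-12-08 tolled the period for 366 days, extending the deadline to 2021-12-19.

2021-12-19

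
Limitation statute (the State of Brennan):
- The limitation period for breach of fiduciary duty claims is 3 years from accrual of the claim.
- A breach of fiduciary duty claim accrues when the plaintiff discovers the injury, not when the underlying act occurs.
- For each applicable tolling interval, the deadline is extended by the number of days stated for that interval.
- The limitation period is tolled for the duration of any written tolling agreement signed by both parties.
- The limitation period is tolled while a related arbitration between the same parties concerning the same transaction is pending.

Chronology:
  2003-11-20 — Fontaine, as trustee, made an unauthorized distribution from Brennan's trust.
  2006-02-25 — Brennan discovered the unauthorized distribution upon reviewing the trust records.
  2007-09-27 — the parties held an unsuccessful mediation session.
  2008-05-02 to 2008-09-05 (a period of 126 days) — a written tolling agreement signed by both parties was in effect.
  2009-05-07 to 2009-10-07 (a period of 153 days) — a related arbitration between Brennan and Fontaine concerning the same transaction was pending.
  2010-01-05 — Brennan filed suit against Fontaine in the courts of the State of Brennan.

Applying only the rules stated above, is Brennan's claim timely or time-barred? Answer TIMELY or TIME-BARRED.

TIME-BARRED

Under the discovery rule, the claim accrued on 2006-02-25, when Brennan discovered the injury — not on the 2003-11-20 date of the underlying act.
The untolled deadline — 3 years after 2006-02-25 — is 2009-02-25.
Because the written tolling agreement ran from 2008-05-02 to 2008-09-05, the deadline is extended by 126 days to 2009-07-01.
The period was tolled for 153 days by the pending related arbitration (2009-05-07 to 2009-10-07), pushing the deadline to 2009-12-01.
None of the other events listed affects the running of the period under the stated rules.
Filing on 2010-01-05 missed the 2009-12-01 deadline — the action is time-barred.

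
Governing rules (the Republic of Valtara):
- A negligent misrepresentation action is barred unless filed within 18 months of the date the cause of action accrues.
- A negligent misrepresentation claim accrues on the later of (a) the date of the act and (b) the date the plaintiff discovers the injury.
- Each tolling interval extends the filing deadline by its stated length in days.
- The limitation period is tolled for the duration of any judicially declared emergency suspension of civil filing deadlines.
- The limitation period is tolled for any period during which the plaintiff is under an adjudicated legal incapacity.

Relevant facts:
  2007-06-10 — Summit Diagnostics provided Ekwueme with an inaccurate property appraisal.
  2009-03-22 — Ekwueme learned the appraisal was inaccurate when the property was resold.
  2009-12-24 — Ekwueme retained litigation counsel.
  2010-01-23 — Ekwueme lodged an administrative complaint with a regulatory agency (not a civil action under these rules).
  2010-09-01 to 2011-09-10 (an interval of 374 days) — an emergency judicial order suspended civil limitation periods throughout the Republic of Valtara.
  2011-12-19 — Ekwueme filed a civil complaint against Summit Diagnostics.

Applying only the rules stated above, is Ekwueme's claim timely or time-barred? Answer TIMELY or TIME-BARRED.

Taking the later of the act (2007-06-10) and discovery (2009-03-22), the claim accrued on 2009-03-22.
The untolled deadline — 18 months after 2009-03-22 — is 2010-09-22.
The emergency suspension of filing deadlines from 2010-09-01 to 2011-09-10 tolled the period for 374 days, extending the deadline to 2011-10-01.
The other events in the timeline have no effect on the limitation period under the stated rules.
The 2011-12-19 filing falls after the 2011-10-01 deadline; the claim is time-barred.

TIME-BARRED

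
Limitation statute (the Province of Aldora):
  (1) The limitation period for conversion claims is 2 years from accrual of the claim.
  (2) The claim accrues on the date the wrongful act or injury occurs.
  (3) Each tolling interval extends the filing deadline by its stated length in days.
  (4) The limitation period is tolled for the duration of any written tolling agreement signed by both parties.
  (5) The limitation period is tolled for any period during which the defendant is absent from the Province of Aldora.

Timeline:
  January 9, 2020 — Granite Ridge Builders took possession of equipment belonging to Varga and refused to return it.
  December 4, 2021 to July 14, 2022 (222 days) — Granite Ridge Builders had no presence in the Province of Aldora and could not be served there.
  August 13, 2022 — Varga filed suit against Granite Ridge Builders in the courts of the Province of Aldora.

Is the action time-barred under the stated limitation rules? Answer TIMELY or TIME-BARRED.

The limitation period began to run on January 9, 2020.
2 years from January 9, 2020 is January 9, 2022.
Because the defendant's absence from the jurisdiction ran from December 4, 2021 to July 14, 2022, the deadline is extended by 222 days to August 19, 2022.
The August 13, 2022 filing precedes the August 19, 2022 deadline; the claim is timely.

TIMELY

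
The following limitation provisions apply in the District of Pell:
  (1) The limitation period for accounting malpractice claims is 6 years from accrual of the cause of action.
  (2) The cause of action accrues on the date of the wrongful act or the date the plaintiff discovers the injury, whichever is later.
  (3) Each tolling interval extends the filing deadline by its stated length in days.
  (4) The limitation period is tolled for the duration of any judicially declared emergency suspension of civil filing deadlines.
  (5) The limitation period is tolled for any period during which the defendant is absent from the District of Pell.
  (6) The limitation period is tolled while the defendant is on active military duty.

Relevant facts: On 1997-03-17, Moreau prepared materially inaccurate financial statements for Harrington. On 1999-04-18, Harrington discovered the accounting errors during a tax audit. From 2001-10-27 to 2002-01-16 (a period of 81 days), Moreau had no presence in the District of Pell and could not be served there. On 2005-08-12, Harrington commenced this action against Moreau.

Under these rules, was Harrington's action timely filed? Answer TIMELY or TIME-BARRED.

TIME-BARRED

The claim accrued on 1999-04-18 — the later of the 1997-03-17 act and the 1999-04-18 discovery.
The untolled deadline — 6 years after 1999-04-18 — is 2005-04-18.
Because the defendant's absence from the jurisdiction ran from 2001-10-27 to 2002-01-16, the deadline is extended by 81 days to 2005-07-08.
Harrington filed on 2005-08-12, after the 2005-07-08 deadline, so the action is time-barred.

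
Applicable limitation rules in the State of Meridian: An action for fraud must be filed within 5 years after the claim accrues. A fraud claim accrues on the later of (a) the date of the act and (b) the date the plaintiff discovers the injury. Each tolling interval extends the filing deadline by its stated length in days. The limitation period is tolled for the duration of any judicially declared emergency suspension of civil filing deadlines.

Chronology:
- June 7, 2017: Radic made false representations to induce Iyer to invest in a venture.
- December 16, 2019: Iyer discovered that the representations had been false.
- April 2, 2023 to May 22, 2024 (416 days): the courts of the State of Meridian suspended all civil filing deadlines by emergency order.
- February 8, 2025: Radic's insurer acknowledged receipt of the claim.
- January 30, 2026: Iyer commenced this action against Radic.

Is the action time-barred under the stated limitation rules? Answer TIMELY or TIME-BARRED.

TIMELY

Because discovery on December 16, 2019 post-dates the June 7, 2017 act, accrual under the later-of rule falls on December 16, 2019.
Adding the 5 years base period to December 16, 2019 gives a deadline of December 16, 2024, before any tolling.
The emergency suspension of filing deadlines from April 2, 2023 to May 22, 2024 tolled the period for 416 days, extending the deadline to February 5, 2026.
Nothing else in the chronology tolls or restarts the period.
Iyer filed on January 30, 2026, before the February 5, 2026 deadline, so the action is timely.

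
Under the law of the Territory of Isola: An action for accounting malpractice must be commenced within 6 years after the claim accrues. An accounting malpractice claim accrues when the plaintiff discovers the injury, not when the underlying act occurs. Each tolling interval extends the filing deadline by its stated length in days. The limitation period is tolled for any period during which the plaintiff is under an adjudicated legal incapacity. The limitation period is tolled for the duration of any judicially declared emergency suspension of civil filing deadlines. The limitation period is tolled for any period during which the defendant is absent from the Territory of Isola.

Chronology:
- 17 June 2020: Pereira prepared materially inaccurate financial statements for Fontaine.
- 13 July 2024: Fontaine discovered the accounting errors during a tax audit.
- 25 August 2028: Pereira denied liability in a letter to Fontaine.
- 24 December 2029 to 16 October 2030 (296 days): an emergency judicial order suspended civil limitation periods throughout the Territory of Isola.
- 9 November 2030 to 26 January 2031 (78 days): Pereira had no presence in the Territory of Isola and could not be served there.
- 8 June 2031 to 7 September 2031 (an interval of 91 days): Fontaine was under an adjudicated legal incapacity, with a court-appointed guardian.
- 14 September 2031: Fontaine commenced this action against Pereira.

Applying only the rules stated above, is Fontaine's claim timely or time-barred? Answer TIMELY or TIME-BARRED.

TIMELY

Accrual is tied to discovery, so the period began on 13 July 2024 rather than on 17 June 2020 when the act occurred.
6 years from 13 July 2024 is 13 July 2030.
Because the emergency suspension of filing deadlines ran from 24 December 2029 to 16 October 2030, the deadline is extended by 296 days to 5 May 2031.
Because the defendant's absence from the jurisdiction ran from 9 November 2030 to 26 January 2031, the deadline is extended by 78 days to 22 July 2031.
The period was tolled for 91 days by the plaintiff's legal incapacity (8 June 2031 to 7 September 2031), pushing the deadline to 21 October 2031.
None of the other events listed affects the running of the period under the stated rules.
The 14 September 2031 filing precedes the 21 October 2031 deadline; the claim is timely.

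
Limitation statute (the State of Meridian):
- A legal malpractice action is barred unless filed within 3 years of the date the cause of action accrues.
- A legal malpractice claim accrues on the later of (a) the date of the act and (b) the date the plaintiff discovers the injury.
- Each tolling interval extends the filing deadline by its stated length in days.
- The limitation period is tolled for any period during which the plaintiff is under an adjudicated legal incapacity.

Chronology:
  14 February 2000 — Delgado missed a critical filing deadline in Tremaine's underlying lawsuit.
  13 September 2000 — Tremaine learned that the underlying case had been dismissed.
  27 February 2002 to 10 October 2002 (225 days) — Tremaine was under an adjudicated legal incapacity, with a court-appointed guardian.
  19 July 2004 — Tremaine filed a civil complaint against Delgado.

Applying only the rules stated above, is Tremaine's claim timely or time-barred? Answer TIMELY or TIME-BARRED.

TIME-BARRED

Because discovery on 13 September 2000 post-dates the 14 February 2000 act, accrual under the later-of rule falls on 13 September 2000.
Adding the 3 years base period to 13 September 2000 gives a deadline of 13 September 2003, before any tolling.
The plaintiff's legal incapacity from 27 February 2002 to 10 October 2002 tolled the period for 225 days, extending the deadline to 25 April 2004.
The 19 July 2004 filing falls after the 25 April 2004 deadline; the claim is time-barred.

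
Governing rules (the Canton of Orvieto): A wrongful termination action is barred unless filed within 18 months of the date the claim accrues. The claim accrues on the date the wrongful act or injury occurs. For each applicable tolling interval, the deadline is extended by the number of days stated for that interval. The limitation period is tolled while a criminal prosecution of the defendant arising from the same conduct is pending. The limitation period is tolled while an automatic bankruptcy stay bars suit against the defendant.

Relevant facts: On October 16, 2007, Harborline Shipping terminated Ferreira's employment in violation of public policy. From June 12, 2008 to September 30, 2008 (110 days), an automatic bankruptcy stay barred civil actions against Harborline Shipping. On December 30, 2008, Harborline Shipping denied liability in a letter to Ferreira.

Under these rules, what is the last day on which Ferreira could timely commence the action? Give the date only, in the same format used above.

August 4, 2009

The limitation period began to run on October 16, 2007.
Adding the 18 months base period to October 16, 2007 gives a deadline of April 16, 2009, before any tolling.
Because the automatic bankruptcy stay ran from June 12, 2008 to September 30, 2008, the deadline is extended by 110 days to August 4, 2009.
None of the other events listed affects the running of the period under the stated rules.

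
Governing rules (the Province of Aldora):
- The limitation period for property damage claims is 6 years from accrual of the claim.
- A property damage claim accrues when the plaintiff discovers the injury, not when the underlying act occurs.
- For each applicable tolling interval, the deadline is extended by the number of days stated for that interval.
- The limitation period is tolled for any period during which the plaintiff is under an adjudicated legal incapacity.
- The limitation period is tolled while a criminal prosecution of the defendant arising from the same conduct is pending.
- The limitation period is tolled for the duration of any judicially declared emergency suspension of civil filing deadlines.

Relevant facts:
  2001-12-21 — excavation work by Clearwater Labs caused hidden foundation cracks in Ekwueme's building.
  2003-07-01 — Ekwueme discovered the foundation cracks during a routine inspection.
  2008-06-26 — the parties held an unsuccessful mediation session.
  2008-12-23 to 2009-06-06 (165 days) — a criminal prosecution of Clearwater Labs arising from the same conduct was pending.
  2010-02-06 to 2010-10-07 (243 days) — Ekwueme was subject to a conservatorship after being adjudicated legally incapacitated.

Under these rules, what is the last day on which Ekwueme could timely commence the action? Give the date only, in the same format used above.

The claim did not accrue until Ekwueme discovered the injury on 2003-07-01; the 2001-12-21 act date does not start the clock under the stated rule.
The untolled deadline — 6 years after 2003-07-01 — is 2009-07-01.
The pending criminal prosecution from 2008-12-23 to 2009-06-06 tolled the period for 165 days, extending the deadline to 2009-12-13.
The plaintiff's legal incapacity starting 2010-02-06 came too late — the period had run on 2009-12-13 — and so does not extend the deadline.
Nothing else in the chronology tolls or restarts the period.

2009-12-13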